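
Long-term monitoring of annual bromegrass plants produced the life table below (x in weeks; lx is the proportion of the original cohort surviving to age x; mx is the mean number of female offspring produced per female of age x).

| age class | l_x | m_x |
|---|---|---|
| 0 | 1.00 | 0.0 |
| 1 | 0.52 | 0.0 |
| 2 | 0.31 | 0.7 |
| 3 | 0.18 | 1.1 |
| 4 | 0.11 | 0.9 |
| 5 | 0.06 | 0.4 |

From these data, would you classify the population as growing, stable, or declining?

declining

R0 = Σ lx·mx = 0 + 0 + 0.217 + 0.198 + 0.099 + 0.024 = 0.538
R0 < 1, so the population is declining.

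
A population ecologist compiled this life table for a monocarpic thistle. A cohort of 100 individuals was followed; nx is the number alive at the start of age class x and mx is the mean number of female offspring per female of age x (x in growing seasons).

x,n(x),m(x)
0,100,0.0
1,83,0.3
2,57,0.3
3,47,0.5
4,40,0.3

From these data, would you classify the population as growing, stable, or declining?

lx = nx/n0 = nx/100: 1, 0.83, 0.57, 0.47, 0.4
R0 = Σ lx·mx = 0 + 0.249 + 0.171 + 0.235 + 0.12 = 0.775
R0 < 1, so the population is declining.

declining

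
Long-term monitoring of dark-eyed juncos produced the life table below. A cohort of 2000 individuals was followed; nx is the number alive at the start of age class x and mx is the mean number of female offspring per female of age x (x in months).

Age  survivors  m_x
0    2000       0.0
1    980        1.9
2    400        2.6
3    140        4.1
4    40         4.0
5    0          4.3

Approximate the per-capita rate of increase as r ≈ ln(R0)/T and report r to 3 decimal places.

lx = nx/n0 = nx/2000: 1, 0.49, 0.2, 0.07, 0.02, 0
R0 = Σ lx·mx = 0 + 0.931 + 0.52 + 0.287 + 0.08 + 0 = 1.818
Σ x·lx·mx = 3.152; T = 3.152/1.818 = 1.73377…
r ≈ ln(R0)/T = ln(1.818)/1.73377… = 0.34476… → 0.345

0.345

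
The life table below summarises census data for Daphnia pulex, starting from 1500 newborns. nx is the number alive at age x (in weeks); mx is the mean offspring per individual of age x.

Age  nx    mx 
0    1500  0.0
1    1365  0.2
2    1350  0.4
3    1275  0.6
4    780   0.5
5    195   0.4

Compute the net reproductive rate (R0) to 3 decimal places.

lx = nx/n0 = nx/1500: 1, 0.91, 0.9, 0.85, 0.52, 0.13
lx·mx by age: 0, 0.182, 0.36, 0.51, 0.26, 0.052
R0 = Σ lx·mx = 1.364 → 1.364

1.364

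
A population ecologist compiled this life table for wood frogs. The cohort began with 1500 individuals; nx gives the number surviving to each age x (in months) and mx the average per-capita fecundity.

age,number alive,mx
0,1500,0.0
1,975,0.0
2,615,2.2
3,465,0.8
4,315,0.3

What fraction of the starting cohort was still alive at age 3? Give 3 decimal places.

0.310

l_3 = n_3/n_0 = 465/1500 = 0.31 → 0.310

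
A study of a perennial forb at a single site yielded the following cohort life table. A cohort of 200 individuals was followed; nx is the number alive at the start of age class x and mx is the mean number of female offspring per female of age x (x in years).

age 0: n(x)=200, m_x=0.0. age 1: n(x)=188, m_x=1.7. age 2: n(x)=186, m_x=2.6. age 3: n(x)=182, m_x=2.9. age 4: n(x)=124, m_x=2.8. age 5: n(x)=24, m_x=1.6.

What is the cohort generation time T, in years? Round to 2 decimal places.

2.59

lx = nx/n0 = nx/200: 1, 0.94, 0.93, 0.91, 0.62, 0.12
lx·mx: 0, 1.598, 2.418, 2.639, 1.736, 0.192 → R0 = 8.583
x·lx·mx: 0, 1.598, 4.836, 7.917, 6.944, 0.96 → Σ = 22.255
T = 22.255 / 8.583 = 2.592916… → 2.59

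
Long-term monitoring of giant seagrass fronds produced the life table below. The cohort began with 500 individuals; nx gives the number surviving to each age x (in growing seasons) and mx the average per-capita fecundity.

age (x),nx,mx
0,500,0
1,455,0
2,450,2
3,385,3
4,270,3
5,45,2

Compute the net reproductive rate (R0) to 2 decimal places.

5.91

lx = nx/n0 = nx/500: 1, 0.91, 0.9, 0.77, 0.54, 0.09
lx·mx by age: 0, 0, 1.8, 2.31, 1.62, 0.18
R0 = Σ lx·mx = 5.91 → 5.91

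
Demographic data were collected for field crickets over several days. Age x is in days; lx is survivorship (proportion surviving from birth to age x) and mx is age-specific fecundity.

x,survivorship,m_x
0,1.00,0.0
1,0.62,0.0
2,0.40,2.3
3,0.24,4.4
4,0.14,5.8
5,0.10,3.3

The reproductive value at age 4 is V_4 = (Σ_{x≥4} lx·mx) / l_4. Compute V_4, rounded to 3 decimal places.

8.157

lx·mx for x ≥ 4: 0.812, 0.33 → sum = 1.142
V_4 = 1.142 / l_4 = 1.142 / 0.14 = 8.157143… → 8.157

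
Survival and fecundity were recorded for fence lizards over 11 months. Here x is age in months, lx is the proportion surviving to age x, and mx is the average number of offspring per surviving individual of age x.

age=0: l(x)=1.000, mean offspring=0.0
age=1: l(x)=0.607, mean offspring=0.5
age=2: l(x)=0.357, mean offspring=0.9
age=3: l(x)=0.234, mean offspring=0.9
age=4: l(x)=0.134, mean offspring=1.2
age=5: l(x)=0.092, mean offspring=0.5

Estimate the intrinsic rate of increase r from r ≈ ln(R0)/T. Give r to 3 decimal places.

R0 = Σ lx·mx = 0 + 0.3035 + 0.3213 + 0.2106 + 0.1608 + 0.046 = 1.0422
Σ x·lx·mx = 2.4511; T = 2.4511/1.0422 = 2.35185…
r ≈ ln(R0)/T = ln(1.0422)/2.35185… = 0.01758… → 0.018

0.018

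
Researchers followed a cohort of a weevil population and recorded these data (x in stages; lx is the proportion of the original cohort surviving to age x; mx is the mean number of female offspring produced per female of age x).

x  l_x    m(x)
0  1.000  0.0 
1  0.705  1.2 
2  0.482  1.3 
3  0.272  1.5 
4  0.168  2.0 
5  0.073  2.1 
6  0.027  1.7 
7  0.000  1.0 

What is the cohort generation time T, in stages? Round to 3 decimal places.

2.363

lx·mx: 0, 0.846, 0.6266, 0.408, 0.336, 0.1533, 0.0459, 0 → R0 = 2.4158
x·lx·mx: 0, 0.846, 1.2532, 1.224, 1.344, 0.7665, 0.2754, 0 → Σ = 5.7091
T = 5.7091 / 2.4158 = 2.363234… → 2.363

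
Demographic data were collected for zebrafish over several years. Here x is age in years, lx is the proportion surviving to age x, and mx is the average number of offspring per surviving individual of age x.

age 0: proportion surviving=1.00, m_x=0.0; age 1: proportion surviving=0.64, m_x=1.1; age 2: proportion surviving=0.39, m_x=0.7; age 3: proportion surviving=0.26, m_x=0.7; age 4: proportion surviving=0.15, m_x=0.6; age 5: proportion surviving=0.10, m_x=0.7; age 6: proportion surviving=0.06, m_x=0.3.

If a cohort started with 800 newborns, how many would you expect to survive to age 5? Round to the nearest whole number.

Expected survivors = N0 · l_5 = 800 × 0.10 = 80 → 80

80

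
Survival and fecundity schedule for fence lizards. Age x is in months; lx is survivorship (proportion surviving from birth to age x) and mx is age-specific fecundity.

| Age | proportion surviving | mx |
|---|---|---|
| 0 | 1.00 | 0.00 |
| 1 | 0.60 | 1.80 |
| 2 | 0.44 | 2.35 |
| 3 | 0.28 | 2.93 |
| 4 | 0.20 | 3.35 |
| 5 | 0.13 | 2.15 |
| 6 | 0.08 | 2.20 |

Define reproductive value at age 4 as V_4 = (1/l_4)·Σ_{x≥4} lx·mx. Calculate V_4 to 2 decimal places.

5.63

lx·mx for x ≥ 4: 0.67, 0.2795, 0.176 → sum = 1.1255
V_4 = 1.1255 / l_4 = 1.1255 / 0.2 = 5.6275 → 5.63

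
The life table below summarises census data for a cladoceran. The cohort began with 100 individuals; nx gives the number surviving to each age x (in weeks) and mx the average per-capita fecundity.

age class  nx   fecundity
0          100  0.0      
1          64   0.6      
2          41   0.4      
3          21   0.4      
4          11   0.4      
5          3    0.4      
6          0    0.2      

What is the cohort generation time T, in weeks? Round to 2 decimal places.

lx = nx/n0 = nx/100: 1, 0.64, 0.41, 0.21, 0.11, 0.03, 0
lx·mx: 0, 0.384, 0.164, 0.084, 0.044, 0.012, 0 → R0 = 0.688
x·lx·mx: 0, 0.384, 0.328, 0.252, 0.176, 0.06, 0 → Σ = 1.2
T = 1.2 / 0.688 = 1.744186… → 1.74

1.74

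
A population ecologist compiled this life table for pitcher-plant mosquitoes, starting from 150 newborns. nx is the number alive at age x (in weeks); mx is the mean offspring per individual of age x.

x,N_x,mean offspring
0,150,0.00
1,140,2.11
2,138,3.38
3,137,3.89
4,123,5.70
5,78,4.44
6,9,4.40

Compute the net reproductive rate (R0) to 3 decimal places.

lx = nx/n0 = nx/150: 1, 0.93333…, 0.92, 0.91333…, 0.82, 0.52, 0.06
lx·mx by age: 0, 1.969333…, 3.1096, 3.552867…, 4.674, 2.3088, 0.264
R0 = Σ lx·mx = 15.8786… → 15.879

15.879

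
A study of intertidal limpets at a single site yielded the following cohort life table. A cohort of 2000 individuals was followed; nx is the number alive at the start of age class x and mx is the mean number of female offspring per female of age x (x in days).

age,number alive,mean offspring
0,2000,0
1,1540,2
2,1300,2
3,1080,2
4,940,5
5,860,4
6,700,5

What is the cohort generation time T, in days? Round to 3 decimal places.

lx = nx/n0 = nx/2000: 1, 0.77, 0.65, 0.54, 0.47, 0.43, 0.35
lx·mx: 0, 1.54, 1.3, 1.08, 2.35, 1.72, 1.75 → R0 = 9.74
x·lx·mx: 0, 1.54, 2.6, 3.24, 9.4, 8.6, 10.5 → Σ = 35.88
T = 35.88 / 9.74 = 3.683778… → 3.684

3.684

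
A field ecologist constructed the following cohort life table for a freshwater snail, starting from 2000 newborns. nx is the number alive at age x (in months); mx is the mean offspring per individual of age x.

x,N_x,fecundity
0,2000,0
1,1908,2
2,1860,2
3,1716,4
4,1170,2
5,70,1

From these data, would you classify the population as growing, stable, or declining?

growing

lx = nx/n0 = nx/2000: 1, 0.954, 0.93, 0.858, 0.585, 0.035
R0 = Σ lx·mx = 0 + 1.908 + 1.86 + 3.432 + 1.17 + 0.035 = 8.405
R0 > 1, so the population is growing.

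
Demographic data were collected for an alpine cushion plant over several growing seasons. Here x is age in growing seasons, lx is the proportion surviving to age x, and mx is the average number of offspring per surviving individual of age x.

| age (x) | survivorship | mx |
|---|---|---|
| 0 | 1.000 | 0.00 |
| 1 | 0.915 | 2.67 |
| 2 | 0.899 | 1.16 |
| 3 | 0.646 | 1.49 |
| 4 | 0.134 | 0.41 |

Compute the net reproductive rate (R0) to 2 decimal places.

4.50

lx·mx by age: 0, 2.44305, 1.04284, 0.96254, 0.05494
R0 = Σ lx·mx = 4.50337 → 4.50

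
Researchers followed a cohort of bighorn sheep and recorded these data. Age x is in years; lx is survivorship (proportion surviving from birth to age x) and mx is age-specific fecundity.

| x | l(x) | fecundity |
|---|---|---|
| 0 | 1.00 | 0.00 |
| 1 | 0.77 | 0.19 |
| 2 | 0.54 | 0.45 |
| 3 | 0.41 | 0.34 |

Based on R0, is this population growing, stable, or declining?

R0 = Σ lx·mx = 0 + 0.1463 + 0.243 + 0.1394 = 0.5287
R0 < 1, so the population is declining.

declining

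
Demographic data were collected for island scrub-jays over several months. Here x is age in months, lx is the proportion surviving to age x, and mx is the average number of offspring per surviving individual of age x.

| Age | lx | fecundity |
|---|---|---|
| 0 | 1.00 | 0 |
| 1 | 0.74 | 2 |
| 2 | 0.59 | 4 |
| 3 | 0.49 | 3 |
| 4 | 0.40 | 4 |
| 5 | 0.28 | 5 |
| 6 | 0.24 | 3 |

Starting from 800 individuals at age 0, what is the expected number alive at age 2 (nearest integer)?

Expected survivors = N0 · l_2 = 800 × 0.59 = 472 → 472

472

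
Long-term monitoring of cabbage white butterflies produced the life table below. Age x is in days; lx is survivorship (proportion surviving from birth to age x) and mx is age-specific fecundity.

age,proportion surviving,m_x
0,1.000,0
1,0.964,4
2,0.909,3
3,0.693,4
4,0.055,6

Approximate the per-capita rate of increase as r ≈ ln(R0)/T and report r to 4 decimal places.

1.1607

R0 = Σ lx·mx = 0 + 3.856 + 2.727 + 2.772 + 0.33 = 9.685
Σ x·lx·mx = 18.946; T = 18.946/9.685 = 1.95622…
r ≈ ln(R0)/T = ln(9.685)/1.95622… = 1.160696… → 1.1607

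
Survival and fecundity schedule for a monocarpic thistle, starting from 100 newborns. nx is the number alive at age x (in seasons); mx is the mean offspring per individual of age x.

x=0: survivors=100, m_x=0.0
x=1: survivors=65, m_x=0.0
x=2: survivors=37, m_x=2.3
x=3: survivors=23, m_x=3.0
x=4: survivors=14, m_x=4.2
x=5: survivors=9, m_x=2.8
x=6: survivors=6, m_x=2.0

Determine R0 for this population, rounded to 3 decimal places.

2.501

lx = nx/n0 = nx/100: 1, 0.65, 0.37, 0.23, 0.14, 0.09, 0.06
lx·mx by age: 0, 0, 0.851, 0.69, 0.588, 0.252, 0.12
R0 = Σ lx·mx = 2.501 → 2.501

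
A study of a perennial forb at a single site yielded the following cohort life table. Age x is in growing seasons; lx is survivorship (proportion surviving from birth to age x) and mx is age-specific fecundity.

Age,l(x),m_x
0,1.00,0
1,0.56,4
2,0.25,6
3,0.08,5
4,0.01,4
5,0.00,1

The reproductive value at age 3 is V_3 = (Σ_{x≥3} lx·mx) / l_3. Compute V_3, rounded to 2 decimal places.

5.50

lx·mx for x ≥ 3: 0.4, 0.04, 0 → sum = 0.44
V_3 = 0.44 / l_3 = 0.44 / 0.08 = 5.5 → 5.50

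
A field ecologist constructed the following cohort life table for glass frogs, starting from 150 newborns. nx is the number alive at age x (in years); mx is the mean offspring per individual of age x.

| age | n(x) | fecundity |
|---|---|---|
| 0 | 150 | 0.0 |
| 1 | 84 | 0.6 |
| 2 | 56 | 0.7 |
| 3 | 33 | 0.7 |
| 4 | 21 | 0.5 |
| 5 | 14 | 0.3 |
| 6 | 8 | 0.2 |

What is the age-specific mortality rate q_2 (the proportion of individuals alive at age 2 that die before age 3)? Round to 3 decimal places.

lx = nx/n0 = nx/150: 1, 0.56, 0.37333…, 0.22, 0.14, 0.09333…, 0.05333…
q_2 = (l_2 − l_3) / l_2 = (0.373333… − 0.22) / 0.373333…
     = 0.153333… / 0.373333… = 0.410714… → 0.411

0.411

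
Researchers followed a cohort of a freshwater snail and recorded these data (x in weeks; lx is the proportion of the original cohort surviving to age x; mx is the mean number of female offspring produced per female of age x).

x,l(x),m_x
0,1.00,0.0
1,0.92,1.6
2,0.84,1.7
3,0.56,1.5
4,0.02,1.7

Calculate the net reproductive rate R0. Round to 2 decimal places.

lx·mx by age: 0, 1.472, 1.428, 0.84, 0.034
R0 = Σ lx·mx = 3.774 → 3.77

3.77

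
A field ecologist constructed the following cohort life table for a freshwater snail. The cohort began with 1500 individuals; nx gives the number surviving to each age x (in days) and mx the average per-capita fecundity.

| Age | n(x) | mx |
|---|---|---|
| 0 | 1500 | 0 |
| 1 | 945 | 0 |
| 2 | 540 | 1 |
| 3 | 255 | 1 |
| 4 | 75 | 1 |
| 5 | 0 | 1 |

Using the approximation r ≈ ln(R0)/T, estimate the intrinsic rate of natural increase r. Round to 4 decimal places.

lx = nx/n0 = nx/1500: 1, 0.63, 0.36, 0.17, 0.05, 0
R0 = Σ lx·mx = 0 + 0 + 0.36 + 0.17 + 0.05 + 0 = 0.58
Σ x·lx·mx = 1.43; T = 1.43/0.58 = 2.46552…
r ≈ ln(R0)/T = ln(0.58)/2.46552… = -0.220938… → -0.2209

-0.2209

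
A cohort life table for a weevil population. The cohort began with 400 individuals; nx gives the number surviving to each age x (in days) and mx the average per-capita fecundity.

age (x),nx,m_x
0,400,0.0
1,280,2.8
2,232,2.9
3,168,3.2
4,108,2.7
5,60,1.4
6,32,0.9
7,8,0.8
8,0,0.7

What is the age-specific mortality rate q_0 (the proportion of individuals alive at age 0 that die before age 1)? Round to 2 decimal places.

lx = nx/n0 = nx/400: 1, 0.7, 0.58, 0.42, 0.27, 0.15, 0.08, 0.02, 0
q_0 = (l_0 − l_1) / l_0 = (1 − 0.7) / 1
     = 0.3 / 1 = 0.3 → 0.30

0.30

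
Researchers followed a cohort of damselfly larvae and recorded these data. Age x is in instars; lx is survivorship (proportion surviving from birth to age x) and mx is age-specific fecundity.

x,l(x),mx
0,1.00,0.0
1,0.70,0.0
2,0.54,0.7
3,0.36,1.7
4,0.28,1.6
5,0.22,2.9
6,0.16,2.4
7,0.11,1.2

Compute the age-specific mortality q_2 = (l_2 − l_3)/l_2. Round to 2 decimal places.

0.33

q_2 = (l_2 − l_3) / l_2 = (0.54 − 0.36) / 0.54
     = 0.18 / 0.54 = 0.333333… → 0.33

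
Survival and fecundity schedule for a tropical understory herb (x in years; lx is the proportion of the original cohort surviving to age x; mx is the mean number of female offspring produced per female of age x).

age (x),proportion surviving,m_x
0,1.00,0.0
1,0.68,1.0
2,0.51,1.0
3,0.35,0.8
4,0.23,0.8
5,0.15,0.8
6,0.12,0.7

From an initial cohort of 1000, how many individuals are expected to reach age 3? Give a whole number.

Expected survivors = N0 · l_3 = 1000 × 0.35 = 350 → 350

350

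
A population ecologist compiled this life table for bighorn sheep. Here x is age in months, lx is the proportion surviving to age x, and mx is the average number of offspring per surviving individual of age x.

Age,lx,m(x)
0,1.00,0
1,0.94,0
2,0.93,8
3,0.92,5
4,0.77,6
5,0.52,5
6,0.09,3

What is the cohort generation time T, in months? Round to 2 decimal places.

lx·mx: 0, 0, 7.44, 4.6, 4.62, 2.6, 0.27 → R0 = 19.53
x·lx·mx: 0, 0, 14.88, 13.8, 18.48, 13, 1.62 → Σ = 61.78
T = 61.78 / 19.53 = 3.163338… → 3.16

3.16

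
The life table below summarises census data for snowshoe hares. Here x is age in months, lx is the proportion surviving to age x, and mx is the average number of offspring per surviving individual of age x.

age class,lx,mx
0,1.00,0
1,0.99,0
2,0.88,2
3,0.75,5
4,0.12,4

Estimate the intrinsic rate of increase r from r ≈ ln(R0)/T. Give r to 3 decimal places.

0.642

R0 = Σ lx·mx = 0 + 0 + 1.76 + 3.75 + 0.48 = 5.99
Σ x·lx·mx = 16.69; T = 16.69/5.99 = 2.78631…
r ≈ ln(R0)/T = ln(5.99)/2.78631… = 0.64246… → 0.642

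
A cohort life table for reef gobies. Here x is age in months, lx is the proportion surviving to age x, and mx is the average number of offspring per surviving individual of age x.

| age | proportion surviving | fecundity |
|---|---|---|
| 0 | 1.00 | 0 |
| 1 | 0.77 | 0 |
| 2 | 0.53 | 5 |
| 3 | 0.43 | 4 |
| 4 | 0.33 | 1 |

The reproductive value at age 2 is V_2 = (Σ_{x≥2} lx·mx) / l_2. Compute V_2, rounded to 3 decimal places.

lx·mx for x ≥ 2: 2.65, 1.72, 0.33 → sum = 4.7
V_2 = 4.7 / l_2 = 4.7 / 0.53 = 8.867925… → 8.868

8.868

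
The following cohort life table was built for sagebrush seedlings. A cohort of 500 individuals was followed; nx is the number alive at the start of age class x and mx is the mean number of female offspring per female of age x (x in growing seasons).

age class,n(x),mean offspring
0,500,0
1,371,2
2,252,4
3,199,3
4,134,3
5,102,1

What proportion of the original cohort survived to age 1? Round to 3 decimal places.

l_1 = n_1/n_0 = 371/500 = 0.742 → 0.742

0.742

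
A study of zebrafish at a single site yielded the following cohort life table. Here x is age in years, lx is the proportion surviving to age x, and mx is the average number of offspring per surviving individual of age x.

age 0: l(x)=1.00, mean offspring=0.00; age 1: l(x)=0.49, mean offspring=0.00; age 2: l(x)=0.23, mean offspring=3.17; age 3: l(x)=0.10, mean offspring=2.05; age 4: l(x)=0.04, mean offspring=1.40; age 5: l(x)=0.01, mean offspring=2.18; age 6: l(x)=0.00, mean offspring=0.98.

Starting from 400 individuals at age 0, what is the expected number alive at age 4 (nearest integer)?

16

Expected survivors = N0 · l_4 = 400 × 0.04 = 16 → 16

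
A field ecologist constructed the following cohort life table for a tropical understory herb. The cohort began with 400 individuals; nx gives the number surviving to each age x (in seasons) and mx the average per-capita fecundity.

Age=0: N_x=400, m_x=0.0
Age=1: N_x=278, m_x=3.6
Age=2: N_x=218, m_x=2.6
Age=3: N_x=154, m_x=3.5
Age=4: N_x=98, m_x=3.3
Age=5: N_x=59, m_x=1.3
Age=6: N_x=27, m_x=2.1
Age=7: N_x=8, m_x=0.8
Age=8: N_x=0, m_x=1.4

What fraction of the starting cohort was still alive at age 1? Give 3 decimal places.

0.695

l_1 = n_1/n_0 = 278/400 = 0.695 → 0.695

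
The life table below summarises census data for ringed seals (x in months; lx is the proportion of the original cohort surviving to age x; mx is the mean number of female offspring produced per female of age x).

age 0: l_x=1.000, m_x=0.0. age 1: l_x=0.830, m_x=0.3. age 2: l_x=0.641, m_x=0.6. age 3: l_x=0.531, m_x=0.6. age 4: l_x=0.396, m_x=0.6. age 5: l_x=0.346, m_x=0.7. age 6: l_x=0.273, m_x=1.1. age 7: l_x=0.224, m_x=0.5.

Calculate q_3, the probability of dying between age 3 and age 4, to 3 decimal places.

0.254

q_3 = (l_3 − l_4) / l_3 = (0.531 − 0.396) / 0.531
     = 0.135 / 0.531 = 0.254237… → 0.254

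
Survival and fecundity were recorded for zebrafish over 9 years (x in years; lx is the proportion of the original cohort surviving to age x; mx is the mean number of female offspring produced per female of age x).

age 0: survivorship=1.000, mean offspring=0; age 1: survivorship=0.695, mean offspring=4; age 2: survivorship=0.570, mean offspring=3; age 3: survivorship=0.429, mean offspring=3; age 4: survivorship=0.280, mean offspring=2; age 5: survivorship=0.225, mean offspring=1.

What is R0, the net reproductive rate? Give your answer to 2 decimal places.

6.56

lx·mx by age: 0, 2.78, 1.71, 1.287, 0.56, 0.225
R0 = Σ lx·mx = 6.562 → 6.56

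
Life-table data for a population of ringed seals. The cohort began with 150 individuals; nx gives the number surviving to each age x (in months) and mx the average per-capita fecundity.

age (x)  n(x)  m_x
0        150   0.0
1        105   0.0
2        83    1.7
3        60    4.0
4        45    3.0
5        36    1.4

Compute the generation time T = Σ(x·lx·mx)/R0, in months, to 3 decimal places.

3.167

lx = nx/n0 = nx/150: 1, 0.7, 0.55333…, 0.4, 0.3, 0.24
lx·mx: 0, 0, 0.940667…, 1.6, 0.9, 0.336 → R0 = 3.776667…
x·lx·mx: 0, 0, 1.881333…, 4.8, 3.6, 1.68 → Σ = 11.961333…
T = 11.961333… / 3.776667… = 3.167167… → 3.167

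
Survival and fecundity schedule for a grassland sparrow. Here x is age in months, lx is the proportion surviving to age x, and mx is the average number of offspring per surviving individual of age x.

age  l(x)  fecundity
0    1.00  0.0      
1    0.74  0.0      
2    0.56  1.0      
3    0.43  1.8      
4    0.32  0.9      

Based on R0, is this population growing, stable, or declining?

growing

R0 = Σ lx·mx = 0 + 0 + 0.56 + 0.774 + 0.288 = 1.622
R0 > 1, so the population is growing.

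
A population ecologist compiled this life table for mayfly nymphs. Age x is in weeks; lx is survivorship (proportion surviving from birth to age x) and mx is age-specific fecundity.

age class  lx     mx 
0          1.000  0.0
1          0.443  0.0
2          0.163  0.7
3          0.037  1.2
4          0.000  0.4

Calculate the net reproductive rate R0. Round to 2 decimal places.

lx·mx by age: 0, 0, 0.1141, 0.0444, 0
R0 = Σ lx·mx = 0.1585 → 0.16

0.16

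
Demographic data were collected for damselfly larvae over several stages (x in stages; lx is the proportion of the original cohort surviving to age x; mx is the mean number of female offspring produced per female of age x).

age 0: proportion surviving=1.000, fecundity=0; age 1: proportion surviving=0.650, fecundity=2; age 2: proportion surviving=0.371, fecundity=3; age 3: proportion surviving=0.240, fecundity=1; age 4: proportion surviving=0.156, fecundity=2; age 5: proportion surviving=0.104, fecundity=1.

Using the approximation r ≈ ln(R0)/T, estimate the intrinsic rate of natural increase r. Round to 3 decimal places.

R0 = Σ lx·mx = 0 + 1.3 + 1.113 + 0.24 + 0.312 + 0.104 = 3.069
Σ x·lx·mx = 6.014; T = 6.014/3.069 = 1.9596…
r ≈ ln(R0)/T = ln(3.069)/1.9596… = 0.57224… → 0.572

0.572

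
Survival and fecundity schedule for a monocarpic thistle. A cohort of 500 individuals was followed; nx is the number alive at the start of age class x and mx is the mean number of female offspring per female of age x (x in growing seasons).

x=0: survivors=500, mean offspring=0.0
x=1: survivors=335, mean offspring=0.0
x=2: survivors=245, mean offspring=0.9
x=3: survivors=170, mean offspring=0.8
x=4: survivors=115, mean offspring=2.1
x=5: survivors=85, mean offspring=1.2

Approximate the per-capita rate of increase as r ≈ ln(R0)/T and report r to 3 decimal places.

0.101

lx = nx/n0 = nx/500: 1, 0.67, 0.49, 0.34, 0.23, 0.17
R0 = Σ lx·mx = 0 + 0 + 0.441 + 0.272 + 0.483 + 0.204 = 1.4
Σ x·lx·mx = 4.65; T = 4.65/1.4 = 3.32143…
r ≈ ln(R0)/T = ln(1.4)/3.32143… = 0.1013… → 0.101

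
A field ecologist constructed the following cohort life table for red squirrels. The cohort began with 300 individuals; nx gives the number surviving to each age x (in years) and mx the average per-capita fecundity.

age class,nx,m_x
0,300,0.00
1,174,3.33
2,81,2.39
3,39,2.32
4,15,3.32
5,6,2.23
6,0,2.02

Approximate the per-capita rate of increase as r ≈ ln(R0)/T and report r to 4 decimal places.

0.6948

lx = nx/n0 = nx/300: 1, 0.58, 0.27, 0.13, 0.05, 0.02, 0
R0 = Σ lx·mx = 0 + 1.9314 + 0.6453 + 0.3016 + 0.166 + 0.0446 + 0 = 3.0889
Σ x·lx·mx = 5.0138; T = 5.0138/3.0889 = 1.62317…
r ≈ ln(R0)/T = ln(3.0889)/1.62317… = 0.694824… → 0.6948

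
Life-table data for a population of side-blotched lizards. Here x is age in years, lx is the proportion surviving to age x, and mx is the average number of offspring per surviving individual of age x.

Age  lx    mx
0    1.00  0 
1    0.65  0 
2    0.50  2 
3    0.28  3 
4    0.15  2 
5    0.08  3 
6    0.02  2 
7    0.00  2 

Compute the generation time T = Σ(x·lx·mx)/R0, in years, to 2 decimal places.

2.96

lx·mx: 0, 0, 1, 0.84, 0.3, 0.24, 0.04, 0 → R0 = 2.42
x·lx·mx: 0, 0, 2, 2.52, 1.2, 1.2, 0.24, 0 → Σ = 7.16
T = 7.16 / 2.42 = 2.958678… → 2.96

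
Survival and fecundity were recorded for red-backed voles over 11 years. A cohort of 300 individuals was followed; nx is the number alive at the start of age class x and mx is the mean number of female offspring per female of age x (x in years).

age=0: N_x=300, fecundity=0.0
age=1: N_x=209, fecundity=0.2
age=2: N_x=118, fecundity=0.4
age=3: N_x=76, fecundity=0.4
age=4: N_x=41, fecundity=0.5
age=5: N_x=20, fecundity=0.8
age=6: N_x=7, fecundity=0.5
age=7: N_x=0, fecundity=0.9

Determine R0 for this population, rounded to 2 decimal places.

lx = nx/n0 = nx/300: 1, 0.69667…, 0.39333…, 0.25333…, 0.13667…, 0.06667…, 0.02333…, 0
lx·mx by age: 0, 0.139333…, 0.157333…, 0.101333…, 0.068333…, 0.053333…, 0.011667…, 0
R0 = Σ lx·mx = 0.531333… → 0.53

0.53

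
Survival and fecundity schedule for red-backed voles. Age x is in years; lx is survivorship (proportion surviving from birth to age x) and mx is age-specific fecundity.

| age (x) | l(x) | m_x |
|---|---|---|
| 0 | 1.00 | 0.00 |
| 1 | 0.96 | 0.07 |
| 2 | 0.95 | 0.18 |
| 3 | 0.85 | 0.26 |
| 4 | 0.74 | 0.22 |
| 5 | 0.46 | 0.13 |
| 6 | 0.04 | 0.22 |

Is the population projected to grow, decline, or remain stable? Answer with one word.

R0 = Σ lx·mx = 0 + 0.0672 + 0.171 + 0.221 + 0.1628 + 0.0598 + 0.0088 = 0.6906
R0 < 1, so the population is declining.

declining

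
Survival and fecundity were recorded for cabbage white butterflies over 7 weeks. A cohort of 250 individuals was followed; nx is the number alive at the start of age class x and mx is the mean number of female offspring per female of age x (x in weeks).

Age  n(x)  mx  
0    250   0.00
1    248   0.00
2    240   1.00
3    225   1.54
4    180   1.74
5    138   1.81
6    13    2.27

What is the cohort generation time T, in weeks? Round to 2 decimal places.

lx = nx/n0 = nx/250: 1, 0.992, 0.96, 0.9, 0.72, 0.552, 0.052
lx·mx: 0, 0, 0.96, 1.386, 1.2528, 0.99912, 0.11804 → R0 = 4.71596
x·lx·mx: 0, 0, 1.92, 4.158, 5.0112, 4.9956, 0.70824 → Σ = 16.79304
T = 16.79304 / 4.71596 = 3.560895… → 3.56

3.56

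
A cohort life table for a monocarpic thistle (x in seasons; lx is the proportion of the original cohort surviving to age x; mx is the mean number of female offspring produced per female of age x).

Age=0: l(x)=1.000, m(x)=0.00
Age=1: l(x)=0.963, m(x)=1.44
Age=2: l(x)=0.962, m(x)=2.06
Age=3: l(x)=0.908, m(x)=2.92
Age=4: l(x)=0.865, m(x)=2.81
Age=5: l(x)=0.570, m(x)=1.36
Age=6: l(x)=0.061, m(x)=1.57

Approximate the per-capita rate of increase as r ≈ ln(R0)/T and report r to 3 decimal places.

R0 = Σ lx·mx = 0 + 1.38672 + 1.98172 + 2.65136 + 2.43065 + 0.7752 + 0.09577 = 9.32142
Σ x·lx·mx = 27.47746; T = 27.47746/9.32142 = 2.94778…
r ≈ ln(R0)/T = ln(9.32142)/2.94778… = 0.75729… → 0.757

0.757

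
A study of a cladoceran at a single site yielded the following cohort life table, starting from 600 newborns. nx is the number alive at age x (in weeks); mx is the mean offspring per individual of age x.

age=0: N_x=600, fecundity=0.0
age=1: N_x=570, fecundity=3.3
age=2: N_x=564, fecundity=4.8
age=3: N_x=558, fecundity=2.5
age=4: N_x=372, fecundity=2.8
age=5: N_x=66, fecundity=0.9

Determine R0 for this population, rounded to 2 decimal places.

lx = nx/n0 = nx/600: 1, 0.95, 0.94, 0.93, 0.62, 0.11
lx·mx by age: 0, 3.135, 4.512, 2.325, 1.736, 0.099
R0 = Σ lx·mx = 11.807 → 11.81

11.81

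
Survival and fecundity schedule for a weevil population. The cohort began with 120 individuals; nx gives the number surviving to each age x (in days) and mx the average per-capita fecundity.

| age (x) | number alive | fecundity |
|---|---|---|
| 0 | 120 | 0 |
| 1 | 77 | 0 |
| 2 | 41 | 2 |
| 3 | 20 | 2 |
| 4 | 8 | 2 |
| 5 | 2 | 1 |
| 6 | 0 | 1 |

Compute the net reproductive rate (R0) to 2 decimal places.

lx = nx/n0 = nx/120: 1, 0.64167…, 0.34167…, 0.16667…, 0.06667…, 0.01667…, 0
lx·mx by age: 0, 0, 0.683333…, 0.333333…, 0.133333…, 0.016667…, 0
R0 = Σ lx·mx = 1.166667… → 1.17

1.17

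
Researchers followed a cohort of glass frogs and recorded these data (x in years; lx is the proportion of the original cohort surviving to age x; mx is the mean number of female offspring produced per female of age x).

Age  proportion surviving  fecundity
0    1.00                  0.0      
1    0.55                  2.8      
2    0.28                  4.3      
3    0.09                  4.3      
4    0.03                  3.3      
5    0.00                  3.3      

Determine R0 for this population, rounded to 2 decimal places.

lx·mx by age: 0, 1.54, 1.204, 0.387, 0.099, 0
R0 = Σ lx·mx = 3.23 → 3.23

3.23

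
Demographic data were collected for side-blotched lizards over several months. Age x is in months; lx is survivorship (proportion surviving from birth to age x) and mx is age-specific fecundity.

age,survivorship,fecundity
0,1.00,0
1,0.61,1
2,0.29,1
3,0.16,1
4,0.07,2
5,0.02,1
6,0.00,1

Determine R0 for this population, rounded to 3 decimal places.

1.220

lx·mx by age: 0, 0.61, 0.29, 0.16, 0.14, 0.02, 0
R0 = Σ lx·mx = 1.22 → 1.220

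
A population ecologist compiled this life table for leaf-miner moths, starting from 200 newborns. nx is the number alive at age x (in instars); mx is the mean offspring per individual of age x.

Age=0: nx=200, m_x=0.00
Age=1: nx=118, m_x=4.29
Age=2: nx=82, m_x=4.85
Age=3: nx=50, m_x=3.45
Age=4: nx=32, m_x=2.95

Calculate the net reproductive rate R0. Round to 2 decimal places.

lx = nx/n0 = nx/200: 1, 0.59, 0.41, 0.25, 0.16
lx·mx by age: 0, 2.5311, 1.9885, 0.8625, 0.472
R0 = Σ lx·mx = 5.8541 → 5.85

5.85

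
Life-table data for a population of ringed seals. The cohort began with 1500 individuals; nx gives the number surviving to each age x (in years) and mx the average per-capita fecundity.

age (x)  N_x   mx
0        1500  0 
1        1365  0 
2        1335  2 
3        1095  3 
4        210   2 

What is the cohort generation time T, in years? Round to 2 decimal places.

2.65

lx = nx/n0 = nx/1500: 1, 0.91, 0.89, 0.73, 0.14
lx·mx: 0, 0, 1.78, 2.19, 0.28 → R0 = 4.25
x·lx·mx: 0, 0, 3.56, 6.57, 1.12 → Σ = 11.25
T = 11.25 / 4.25 = 2.647059… → 2.65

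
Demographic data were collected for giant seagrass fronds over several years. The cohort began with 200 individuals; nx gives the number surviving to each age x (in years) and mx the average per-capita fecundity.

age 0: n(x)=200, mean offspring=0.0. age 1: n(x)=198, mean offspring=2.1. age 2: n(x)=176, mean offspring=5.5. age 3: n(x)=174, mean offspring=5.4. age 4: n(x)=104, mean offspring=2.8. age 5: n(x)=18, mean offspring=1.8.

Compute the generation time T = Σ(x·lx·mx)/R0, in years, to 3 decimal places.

lx = nx/n0 = nx/200: 1, 0.99, 0.88, 0.87, 0.52, 0.09
lx·mx: 0, 2.079, 4.84, 4.698, 1.456, 0.162 → R0 = 13.235
x·lx·mx: 0, 2.079, 9.68, 14.094, 5.824, 0.81 → Σ = 32.487
T = 32.487 / 13.235 = 2.454628… → 2.455

2.455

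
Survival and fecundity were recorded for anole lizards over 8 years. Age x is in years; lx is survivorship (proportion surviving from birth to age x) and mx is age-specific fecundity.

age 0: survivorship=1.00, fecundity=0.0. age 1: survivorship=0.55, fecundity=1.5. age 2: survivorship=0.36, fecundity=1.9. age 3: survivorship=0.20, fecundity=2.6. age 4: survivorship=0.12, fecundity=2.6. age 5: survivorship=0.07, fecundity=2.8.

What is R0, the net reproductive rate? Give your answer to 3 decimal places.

2.537

lx·mx by age: 0, 0.825, 0.684, 0.52, 0.312, 0.196
R0 = Σ lx·mx = 2.537 → 2.537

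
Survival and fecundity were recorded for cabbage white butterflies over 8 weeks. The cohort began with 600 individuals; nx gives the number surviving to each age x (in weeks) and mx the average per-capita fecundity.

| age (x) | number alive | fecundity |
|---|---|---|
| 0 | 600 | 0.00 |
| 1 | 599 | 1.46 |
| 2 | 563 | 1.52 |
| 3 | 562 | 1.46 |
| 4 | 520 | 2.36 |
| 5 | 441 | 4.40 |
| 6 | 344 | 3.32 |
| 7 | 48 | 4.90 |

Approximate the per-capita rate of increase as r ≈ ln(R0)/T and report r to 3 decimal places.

0.623

lx = nx/n0 = nx/600: 1, 0.99833…, 0.93833…, 0.93667…, 0.86667…, 0.735, 0.57333…, 0.08
R0 = Σ lx·mx = 0 + 1.45757… + 1.42627… + 1.36753… + 2.04533… + 3.234 + 1.90347… + 0.392 = 11.826167…
Σ x·lx·mx = 46.928833…; T = 46.928833…/11.826167… = 3.96822…
r ≈ ln(R0)/T = ln(11.826167…)/3.96822… = 0.62252… → 0.623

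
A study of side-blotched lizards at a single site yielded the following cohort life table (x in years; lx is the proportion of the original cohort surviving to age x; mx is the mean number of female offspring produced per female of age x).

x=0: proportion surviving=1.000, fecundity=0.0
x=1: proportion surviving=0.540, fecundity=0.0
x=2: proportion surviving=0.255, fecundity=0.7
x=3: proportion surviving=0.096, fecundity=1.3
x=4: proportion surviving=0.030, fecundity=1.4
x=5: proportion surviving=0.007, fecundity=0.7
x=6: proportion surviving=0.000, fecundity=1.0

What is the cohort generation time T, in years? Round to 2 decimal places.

2.64

lx·mx: 0, 0, 0.1785, 0.1248, 0.042, 0.0049, 0 → R0 = 0.3502
x·lx·mx: 0, 0, 0.357, 0.3744, 0.168, 0.0245, 0 → Σ = 0.9239
T = 0.9239 / 0.3502 = 2.638207… → 2.64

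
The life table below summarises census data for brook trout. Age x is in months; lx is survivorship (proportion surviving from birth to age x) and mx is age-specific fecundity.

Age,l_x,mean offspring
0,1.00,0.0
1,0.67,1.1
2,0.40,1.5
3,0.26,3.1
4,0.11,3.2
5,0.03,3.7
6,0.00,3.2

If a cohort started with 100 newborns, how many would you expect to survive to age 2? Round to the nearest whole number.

Expected survivors = N0 · l_2 = 100 × 0.40 = 40 → 40

40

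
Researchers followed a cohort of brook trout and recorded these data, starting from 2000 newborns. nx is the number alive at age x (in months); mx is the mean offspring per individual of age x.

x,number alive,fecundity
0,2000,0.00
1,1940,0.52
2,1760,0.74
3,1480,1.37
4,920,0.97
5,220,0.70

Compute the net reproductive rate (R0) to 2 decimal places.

lx = nx/n0 = nx/2000: 1, 0.97, 0.88, 0.74, 0.46, 0.11
lx·mx by age: 0, 0.5044, 0.6512, 1.0138, 0.4462, 0.077
R0 = Σ lx·mx = 2.6926 → 2.69

2.69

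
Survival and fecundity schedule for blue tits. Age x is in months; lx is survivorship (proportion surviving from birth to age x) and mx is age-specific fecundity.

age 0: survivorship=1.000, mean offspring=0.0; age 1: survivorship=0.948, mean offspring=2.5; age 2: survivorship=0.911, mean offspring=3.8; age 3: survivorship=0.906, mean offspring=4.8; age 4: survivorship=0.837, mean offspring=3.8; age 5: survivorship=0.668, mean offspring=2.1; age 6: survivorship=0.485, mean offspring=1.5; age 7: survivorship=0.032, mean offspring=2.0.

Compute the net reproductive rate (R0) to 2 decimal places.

lx·mx by age: 0, 2.37, 3.4618, 4.3488, 3.1806, 1.4028, 0.7275, 0.064
R0 = Σ lx·mx = 15.5555 → 15.56

15.56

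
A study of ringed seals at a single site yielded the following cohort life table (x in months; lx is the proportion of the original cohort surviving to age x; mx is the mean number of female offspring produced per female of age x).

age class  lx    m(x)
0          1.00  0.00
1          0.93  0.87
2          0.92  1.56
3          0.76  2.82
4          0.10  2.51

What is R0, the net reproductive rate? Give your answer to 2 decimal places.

4.64

lx·mx by age: 0, 0.8091, 1.4352, 2.1432, 0.251
R0 = Σ lx·mx = 4.6385 → 4.64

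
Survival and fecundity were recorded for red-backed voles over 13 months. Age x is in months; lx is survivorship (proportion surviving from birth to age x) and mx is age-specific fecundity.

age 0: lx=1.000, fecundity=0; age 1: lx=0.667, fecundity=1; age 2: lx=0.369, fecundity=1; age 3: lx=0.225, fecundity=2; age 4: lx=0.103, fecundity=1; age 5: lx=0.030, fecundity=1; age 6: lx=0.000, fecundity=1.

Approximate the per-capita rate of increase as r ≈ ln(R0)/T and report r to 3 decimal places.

R0 = Σ lx·mx = 0 + 0.667 + 0.369 + 0.45 + 0.103 + 0.03 + 0 = 1.619
Σ x·lx·mx = 3.317; T = 3.317/1.619 = 2.0488…
r ≈ ln(R0)/T = ln(1.619)/2.0488… = 0.23517… → 0.235

0.235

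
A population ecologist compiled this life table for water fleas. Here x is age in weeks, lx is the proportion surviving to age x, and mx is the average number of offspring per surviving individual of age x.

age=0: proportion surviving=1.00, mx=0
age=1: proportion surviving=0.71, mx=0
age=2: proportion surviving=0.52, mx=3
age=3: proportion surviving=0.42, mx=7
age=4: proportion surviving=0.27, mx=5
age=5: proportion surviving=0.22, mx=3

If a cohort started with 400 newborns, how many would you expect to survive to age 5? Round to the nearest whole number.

88

Expected survivors = N0 · l_5 = 400 × 0.22 = 88 → 88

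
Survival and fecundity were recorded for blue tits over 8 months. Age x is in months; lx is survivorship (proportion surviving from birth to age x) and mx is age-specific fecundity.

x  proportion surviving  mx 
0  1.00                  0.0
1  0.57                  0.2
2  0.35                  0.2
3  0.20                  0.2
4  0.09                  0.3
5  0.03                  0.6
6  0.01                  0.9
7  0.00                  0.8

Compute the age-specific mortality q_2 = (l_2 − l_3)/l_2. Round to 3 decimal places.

0.429

q_2 = (l_2 − l_3) / l_2 = (0.35 − 0.2) / 0.35
     = 0.15 / 0.35 = 0.428571… → 0.429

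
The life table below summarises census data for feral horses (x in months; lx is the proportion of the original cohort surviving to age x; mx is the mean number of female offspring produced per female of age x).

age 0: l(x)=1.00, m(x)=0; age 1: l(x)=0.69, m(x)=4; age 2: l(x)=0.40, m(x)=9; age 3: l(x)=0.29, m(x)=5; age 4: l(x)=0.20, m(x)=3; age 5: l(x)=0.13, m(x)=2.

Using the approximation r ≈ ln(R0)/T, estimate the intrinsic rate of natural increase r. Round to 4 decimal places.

R0 = Σ lx·mx = 0 + 2.76 + 3.6 + 1.45 + 0.6 + 0.26 = 8.67
Σ x·lx·mx = 18.01; T = 18.01/8.67 = 2.07728…
r ≈ ln(R0)/T = ln(8.67)/2.07728… = 1.039759… → 1.0398

1.0398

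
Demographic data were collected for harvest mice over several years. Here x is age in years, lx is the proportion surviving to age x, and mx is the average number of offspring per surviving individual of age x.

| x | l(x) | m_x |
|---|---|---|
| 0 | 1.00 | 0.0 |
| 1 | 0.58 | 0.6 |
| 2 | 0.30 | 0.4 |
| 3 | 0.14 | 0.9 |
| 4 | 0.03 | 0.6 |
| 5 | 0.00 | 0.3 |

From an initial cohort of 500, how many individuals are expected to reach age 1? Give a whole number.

290

Expected survivors = N0 · l_1 = 500 × 0.58 = 290 → 290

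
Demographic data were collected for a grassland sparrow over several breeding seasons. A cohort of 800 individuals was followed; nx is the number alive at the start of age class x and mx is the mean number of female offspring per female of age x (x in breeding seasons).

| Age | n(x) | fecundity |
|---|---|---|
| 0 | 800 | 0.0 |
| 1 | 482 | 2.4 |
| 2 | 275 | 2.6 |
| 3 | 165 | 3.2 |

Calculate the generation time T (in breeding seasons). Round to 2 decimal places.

1.74

lx = nx/n0 = nx/800: 1, 0.6025, 0.34375, 0.20625
lx·mx: 0, 1.446, 0.89375, 0.66 → R0 = 2.99975
x·lx·mx: 0, 1.446, 1.7875, 1.98 → Σ = 5.2135
T = 5.2135 / 2.99975 = 1.737978… → 1.74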